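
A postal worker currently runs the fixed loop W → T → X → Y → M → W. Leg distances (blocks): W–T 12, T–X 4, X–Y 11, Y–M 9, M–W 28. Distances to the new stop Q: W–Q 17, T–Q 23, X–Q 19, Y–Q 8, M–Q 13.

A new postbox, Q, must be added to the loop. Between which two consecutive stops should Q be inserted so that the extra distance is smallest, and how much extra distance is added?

Insertion cost between consecutive stops i–j is d(i,Q) + d(Q,j) − d(i,j):
  between W and T: 17 + 23 − 12 = 28
  between T and X: 23 + 19 − 4 = 38
  between X and Y: 19 + 8 − 11 = 16
  between Y and M: 8 + 13 − 9 = 12
  between M and W: 13 + 17 − 28 = 2
Cheapest insertion is between M and W, adding 2.
New total = 64 + 2 = 66.

Minimum extra distance: 2 blocks, inserting Q between M and W.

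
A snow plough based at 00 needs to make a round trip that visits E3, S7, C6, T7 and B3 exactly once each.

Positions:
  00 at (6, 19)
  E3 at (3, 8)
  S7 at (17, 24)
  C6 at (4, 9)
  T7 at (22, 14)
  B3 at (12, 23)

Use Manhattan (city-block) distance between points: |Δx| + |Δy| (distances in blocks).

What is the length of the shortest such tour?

00→E3→S7→C6→T7→B3→00: 14+30+28+23+19+10 = 124
00→E3→S7→C6→B3→T7→00: 14+30+28+22+19+21 = 134
00→E3→S7→T7→C6→B3→00: 14+30+15+23+22+10 = 114
00→E3→S7→T7→B3→C6→00: 14+30+15+19+22+12 = 112
00→E3→S7→B3→C6→T7→00: 14+30+6+22+23+21 = 116
00→E3→S7→B3→T7→C6→00: 14+30+6+19+23+12 = 104
00→E3→C6→S7→T7→B3→00: 14+2+28+15+19+10 = 88
00→E3→C6→S7→B3→T7→00: 14+2+28+6+19+21 = 90
00→E3→C6→T7→S7→B3→00: 14+2+23+15+6+10 = 70
00→E3→C6→T7→B3→S7→00: 14+2+23+19+6+16 = 80
00→E3→C6→B3→S7→T7→00: 14+2+22+6+15+21 = 80
00→E3→C6→B3→T7→S7→00: 14+2+22+19+15+16 = 88
00→E3→T7→S7→C6→B3→00: 14+25+15+28+22+10 = 114
00→E3→T7→S7→B3→C6→00: 14+25+15+6+22+12 = 94
… (46 more)
The minimum is 70.
One optimal route: 00 → E3 → C6 → T7 → S7 → B3 → 00 (or its reverse).

Minimum total distance: 70 blocks.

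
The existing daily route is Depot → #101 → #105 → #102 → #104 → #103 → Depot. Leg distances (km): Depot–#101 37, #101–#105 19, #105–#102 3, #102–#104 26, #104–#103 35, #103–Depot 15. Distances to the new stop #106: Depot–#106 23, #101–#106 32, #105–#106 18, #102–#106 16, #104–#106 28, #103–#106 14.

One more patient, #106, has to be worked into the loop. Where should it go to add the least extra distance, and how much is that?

+7 km — insert #106 between #104 and #103.

Insertion cost between consecutive stops i–j is d(i,#106) + d(#106,j) − d(i,j):
  between Depot and #101: 23 + 32 − 37 = 18
  between #101 and #105: 32 + 18 − 19 = 31
  between #105 and #102: 18 + 16 − 3 = 31
  between #102 and #104: 16 + 28 − 26 = 18
  between #104 and #103: 28 + 14 − 35 = 7
  between #103 and Depot: 14 + 23 − 15 = 22
Cheapest insertion is between #104 and #103, adding 7.
New total = 135 + 7 = 142.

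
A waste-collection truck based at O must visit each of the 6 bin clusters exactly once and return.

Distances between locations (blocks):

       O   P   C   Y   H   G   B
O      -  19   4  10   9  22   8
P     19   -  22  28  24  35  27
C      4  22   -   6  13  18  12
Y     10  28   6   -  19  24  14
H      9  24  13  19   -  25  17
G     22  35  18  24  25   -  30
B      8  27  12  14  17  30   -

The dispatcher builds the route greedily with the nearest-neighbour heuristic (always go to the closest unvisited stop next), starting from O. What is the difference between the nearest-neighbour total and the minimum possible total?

From O: C=4, B=8, H=9, Y=10, P=19, G=22 → choose C (4).
From C: Y=6, B=12, H=13, G=18, P=22 → choose Y (6).
From Y: B=14, H=19, G=24, P=28 → choose B (14).
From B: H=17, P=27, G=30 → choose H (17).
From H: P=24, G=25 → choose P (24).
From P: G=35 → choose G (35).
NN route O → C → Y → B → H → P → G → O costs 122.
Optimal: O → P → H → G → C → Y → B → O costs 114 (by enumerating all 360 distinct tours).
Excess = 122 − 114 = 8.

The nearest-neighbour route is 8 blocks longer than optimal.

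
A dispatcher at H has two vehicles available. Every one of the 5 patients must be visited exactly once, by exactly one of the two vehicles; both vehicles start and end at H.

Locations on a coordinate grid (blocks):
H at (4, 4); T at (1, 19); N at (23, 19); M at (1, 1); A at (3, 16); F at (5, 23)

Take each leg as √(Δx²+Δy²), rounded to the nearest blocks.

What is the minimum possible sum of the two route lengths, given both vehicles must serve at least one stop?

72 blocks — the smallest possible combined total.

Try each way of splitting the stops between the two vehicles (each non-empty) and, for each split, find the best tour for each vehicle:
  {T} + {N, M, A, F}: 30 + 68 = 98
  {N} + {T, M, A, F}: 48 + 47 = 95
  {T, N} + {M, A, F}: 61 + 45 = 106
  {M} + {T, N, A, F}: 8 + 64 = 72
  {T, M} + {N, A, F}: 37 + 61 = 98
  {N, M} + {T, A, F}: 56 + 40 = 96
  … (15 splits in total)
Best: vehicle 1 H → M → H = 8; vehicle 2 H → N → F → T → A → H = 64; combined 72.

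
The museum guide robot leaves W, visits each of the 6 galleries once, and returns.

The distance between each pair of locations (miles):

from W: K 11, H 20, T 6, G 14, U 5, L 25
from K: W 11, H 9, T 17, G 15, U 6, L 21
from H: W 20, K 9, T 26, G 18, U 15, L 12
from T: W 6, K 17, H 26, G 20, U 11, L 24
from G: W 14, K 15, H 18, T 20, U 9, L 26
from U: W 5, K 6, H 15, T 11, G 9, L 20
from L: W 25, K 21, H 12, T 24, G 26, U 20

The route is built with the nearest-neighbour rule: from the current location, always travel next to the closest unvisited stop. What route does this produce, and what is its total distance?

W → [U:5 / T:6 / K:11 / G:14 / H:20 / L:25] → U (5)
U → [K:6 / G:9 / T:11 / H:15 / L:20] → K (6)
K → [H:9 / G:15 / T:17 / L:21] → H (9)
H → [L:12 / G:18 / T:26] → L (12)
L → [T:24 / G:26] → T (24)
T → [G:20] → G (20)
Return G→W: 14.
Total = 5 + 6 + 9 + 12 + 24 + 20 + 14 = 90.

Nearest-neighbour total = 90 miles; route W → U → K → H → L → T → G → W.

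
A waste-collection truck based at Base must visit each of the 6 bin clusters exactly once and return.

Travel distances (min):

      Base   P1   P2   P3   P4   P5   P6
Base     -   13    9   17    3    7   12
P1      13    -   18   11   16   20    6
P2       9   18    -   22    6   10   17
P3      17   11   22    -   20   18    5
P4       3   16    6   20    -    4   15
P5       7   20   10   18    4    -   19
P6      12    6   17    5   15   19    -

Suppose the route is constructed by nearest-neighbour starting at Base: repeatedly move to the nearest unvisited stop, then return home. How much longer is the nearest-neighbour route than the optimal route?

From Base: P4=3, P5=7, P2=9, P6=12, P1=13, P3=17 → choose P4 (3).
From P4: P5=4, P2=6, P6=15, P1=16, P3=20 → choose P5 (4).
From P5: P2=10, P3=18, P6=19, P1=20 → choose P2 (10).
From P2: P6=17, P1=18, P3=22 → choose P6 (17).
From P6: P3=5, P1=6 → choose P3 (5).
From P3: P1=11 → choose P1 (11).
NN route Base → P4 → P5 → P2 → P6 → P3 → P1 → Base costs 63.
Optimal: Base → P1 → P6 → P3 → P5 → P2 → P4 → Base costs 61 (by enumerating all 360 distinct tours).
Excess = 63 − 61 = 2.

2 min longer than the optimal tour.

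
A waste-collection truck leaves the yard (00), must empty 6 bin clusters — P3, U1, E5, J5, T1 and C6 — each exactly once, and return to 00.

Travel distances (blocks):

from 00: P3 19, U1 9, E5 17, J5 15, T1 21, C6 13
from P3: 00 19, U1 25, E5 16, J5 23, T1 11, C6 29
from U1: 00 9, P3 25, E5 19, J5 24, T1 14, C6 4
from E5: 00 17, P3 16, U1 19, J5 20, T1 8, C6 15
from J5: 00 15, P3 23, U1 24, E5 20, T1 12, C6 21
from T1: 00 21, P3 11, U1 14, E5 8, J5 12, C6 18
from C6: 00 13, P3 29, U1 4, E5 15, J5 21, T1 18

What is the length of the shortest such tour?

There are 360 distinct closed tours to check (reversals are equivalent).
00 → P3 → U1 → E5 → J5 → T1 → C6 → 00: 19+25+19+20+12+18+13 = 126
00 → P3 → U1 → E5 → J5 → C6 → T1 → 00: 19+25+19+20+21+18+21 = 143
00 → P3 → U1 → E5 → T1 → J5 → C6 → 00: 19+25+19+8+12+21+13 = 117
00 → P3 → U1 → E5 → T1 → C6 → J5 → 00: 19+25+19+8+18+21+15 = 125
00 → P3 → U1 → E5 → C6 → J5 → T1 → 00: 19+25+19+15+21+12+21 = 132
00 → P3 → U1 → E5 → C6 → T1 → J5 → 00: 19+25+19+15+18+12+15 = 123
00 → P3 → U1 → J5 → E5 → T1 → C6 → 00: 19+25+24+20+8+18+13 = 127
00 → P3 → U1 → J5 → E5 → C6 → T1 → 00: 19+25+24+20+15+18+21 = 142
… (352 more)
00 → U1 → C6 → E5 → P3 → T1 → J5 → 00: 9+4+15+16+11+12+15 = 82  ← best
The minimum is 82.
One optimal route: 00 → U1 → C6 → E5 → P3 → T1 → J5 → 00 (or its reverse).

Shortest round trip = 82 blocks.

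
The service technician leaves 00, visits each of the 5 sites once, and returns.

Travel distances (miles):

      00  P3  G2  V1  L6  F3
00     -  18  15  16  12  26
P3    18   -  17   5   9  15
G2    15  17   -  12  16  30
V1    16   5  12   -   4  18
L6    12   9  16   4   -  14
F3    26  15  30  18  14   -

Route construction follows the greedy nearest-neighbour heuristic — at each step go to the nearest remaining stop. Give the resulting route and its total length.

Total distance 81 miles via the nearest-neighbour route 00 → L6 → V1 → P3 → F3 → G2 → 00.

From 00: distances to unvisited — L6=12, G2=15, V1=16, P3=18, F3=26. Nearest is L6 (12).
From L6: distances to unvisited — V1=4, P3=9, F3=14, G2=16. Nearest is V1 (4).
From V1: distances to unvisited — P3=5, G2=12, F3=18. Nearest is P3 (5).
From P3: distances to unvisited — F3=15, G2=17. Nearest is F3 (15).
From F3: distances to unvisited — G2=30. Nearest is G2 (30).
Return G2→00: 15.
Total = 12 + 4 + 5 + 15 + 30 + 15 = 81.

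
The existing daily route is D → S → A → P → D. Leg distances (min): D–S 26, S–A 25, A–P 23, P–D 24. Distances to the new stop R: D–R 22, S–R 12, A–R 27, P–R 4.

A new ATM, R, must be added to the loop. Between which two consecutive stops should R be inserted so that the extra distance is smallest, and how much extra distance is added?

Minimum extra distance: 2 min, inserting R between P and D.

Insertion cost between consecutive stops i–j is d(i,R) + d(R,j) − d(i,j):
  between D and S: 22 + 12 − 26 = 8
  between S and A: 12 + 27 − 25 = 14
  between A and P: 27 + 4 − 23 = 8
  between P and D: 4 + 22 − 24 = 2
Cheapest insertion is between P and D, adding 2.
New total = 98 + 2 = 100.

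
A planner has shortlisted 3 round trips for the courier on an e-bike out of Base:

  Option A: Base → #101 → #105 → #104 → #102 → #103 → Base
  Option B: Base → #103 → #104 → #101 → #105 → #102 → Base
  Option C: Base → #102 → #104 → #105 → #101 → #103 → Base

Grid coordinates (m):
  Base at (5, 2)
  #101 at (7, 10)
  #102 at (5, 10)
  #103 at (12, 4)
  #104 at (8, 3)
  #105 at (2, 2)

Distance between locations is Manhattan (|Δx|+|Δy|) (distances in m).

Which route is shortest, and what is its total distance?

Option A: 10 + 13 + 7 + 10 + 13 + 9 = 62
Option B: 9 + 5 + 8 + 13 + 11 + 8 = 54
Option C: 8 + 10 + 7 + 13 + 11 + 9 = 58

54 m — Option B is the shortest.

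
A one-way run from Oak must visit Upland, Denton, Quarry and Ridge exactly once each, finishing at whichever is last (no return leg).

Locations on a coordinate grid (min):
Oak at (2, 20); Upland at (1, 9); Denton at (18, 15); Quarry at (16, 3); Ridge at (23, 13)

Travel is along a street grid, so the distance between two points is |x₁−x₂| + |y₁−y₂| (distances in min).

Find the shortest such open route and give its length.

There are 4! = 24 possible orderings.
Oak - Upland - Denton - Quarry - Ridge: 12+23+14+17 = 66
Oak - Upland - Denton - Ridge - Quarry: 12+23+7+17 = 59
Oak - Upland - Quarry - Denton - Ridge: 12+21+14+7 = 54
Oak - Upland - Quarry - Ridge - Denton: 12+21+17+7 = 57
Oak - Upland - Ridge - Denton - Quarry: 12+26+7+14 = 59
Oak - Upland - Ridge - Quarry - Denton: 12+26+17+14 = 69
Oak - Denton - Upland - Quarry - Ridge: 21+23+21+17 = 82
Oak - Denton - Upland - Ridge - Quarry: 21+23+26+17 = 87
Oak - Denton - Quarry - Upland - Ridge: 21+14+21+26 = 82
Oak - Denton - Quarry - Ridge - Upland: 21+14+17+26 = 78
Oak - Denton - Ridge - Upland - Quarry: 21+7+26+21 = 75
Oak - Denton - Ridge - Quarry - Upland: 21+7+17+21 = 66
Oak - Quarry - Upland - Denton - Ridge: 31+21+23+7 = 82
Oak - Quarry - Upland - Ridge - Denton: 31+21+26+7 = 85
… (10 more)
The minimum is 54.
One shortest path: Oak → Upland → Quarry → Denton → Ridge.

Minimum one-way distance = 54 min.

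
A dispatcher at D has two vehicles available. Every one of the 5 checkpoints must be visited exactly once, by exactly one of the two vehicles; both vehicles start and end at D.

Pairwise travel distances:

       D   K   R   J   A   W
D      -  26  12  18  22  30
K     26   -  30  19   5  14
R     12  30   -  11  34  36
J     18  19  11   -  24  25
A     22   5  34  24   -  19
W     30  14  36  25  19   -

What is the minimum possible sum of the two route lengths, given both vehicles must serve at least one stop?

Check every non-empty split of the stops between the two vehicles; for each half take its own optimal tour:
  {K} + {R, J, A, W}: 52 + 89 = 141
  {R} + {K, J, A, W}: 24 + 84 = 108
  {K, R} + {J, A, W}: 68 + 84 = 152
  {J} + {K, R, A, W}: 36 + 89 = 125
  {K, J} + {R, A, W}: 63 + 89 = 152
  {R, J} + {K, A, W}: 41 + 71 = 112
  … (15 splits in total)
Best: vehicle 1 D → R → D = 24; vehicle 2 D → J → W → K → A → D = 84; combined 108.

108 — the smallest possible combined total.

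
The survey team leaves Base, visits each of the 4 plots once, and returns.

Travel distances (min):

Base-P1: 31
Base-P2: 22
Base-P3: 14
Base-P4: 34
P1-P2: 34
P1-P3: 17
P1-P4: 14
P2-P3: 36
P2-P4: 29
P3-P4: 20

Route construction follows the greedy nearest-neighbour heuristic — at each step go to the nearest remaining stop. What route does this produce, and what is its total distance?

96 min along Base → P3 → P1 → P4 → P2 → Base.

From Base: distances to unvisited — P3=14, P2=22, P1=31, P4=34. Nearest is P3 (14).
From P3: distances to unvisited — P1=17, P4=20, P2=36. Nearest is P1 (17).
From P1: distances to unvisited — P4=14, P2=34. Nearest is P4 (14).
From P4: distances to unvisited — P2=29. Nearest is P2 (29).
Return P2→Base: 22.
Total = 14 + 17 + 14 + 29 + 22 = 96.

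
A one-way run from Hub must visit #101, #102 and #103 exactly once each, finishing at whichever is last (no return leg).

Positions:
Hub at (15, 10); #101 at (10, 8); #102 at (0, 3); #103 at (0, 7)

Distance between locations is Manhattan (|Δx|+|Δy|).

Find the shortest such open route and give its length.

Minimum one-way distance = 22.

There are 3! = 6 possible orderings.
Hub→#101→#102→#103: 7+15+4 = 26
Hub→#101→#103→#102: 7+11+4 = 22
Hub→#102→#101→#103: 22+15+11 = 48
Hub→#102→#103→#101: 22+4+11 = 37
Hub→#103→#101→#102: 18+11+15 = 44
Hub→#103→#102→#101: 18+4+15 = 37
The minimum is 22.
One shortest path: Hub → #101 → #103 → #102.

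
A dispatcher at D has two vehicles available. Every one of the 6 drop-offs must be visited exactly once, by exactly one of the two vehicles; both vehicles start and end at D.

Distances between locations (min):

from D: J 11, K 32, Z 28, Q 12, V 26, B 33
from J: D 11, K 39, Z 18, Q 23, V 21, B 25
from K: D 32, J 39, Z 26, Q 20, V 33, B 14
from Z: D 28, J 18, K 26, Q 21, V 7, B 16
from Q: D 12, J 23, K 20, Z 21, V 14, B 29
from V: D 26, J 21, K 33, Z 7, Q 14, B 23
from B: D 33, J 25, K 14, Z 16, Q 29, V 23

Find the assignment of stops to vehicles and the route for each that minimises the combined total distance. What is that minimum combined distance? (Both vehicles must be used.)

117 min — the smallest possible combined total.

There are 2^5 − 1 = 31 ways to divide the 6 stops into two non-empty groups. For each, the best each vehicle can do is its own shortest tour through its group:
  {J} + {K, Z, Q, V, B}: 22 + 95 = 117
  {K} + {J, Z, Q, V, B}: 64 + 85 = 149
  {J, K} + {Z, Q, V, B}: 82 + 82 = 164
  {Z} + {J, K, Q, V, B}: 56 + 101 = 157
  {J, Z} + {K, Q, V, B}: 57 + 95 = 152
  {K, Z} + {J, Q, V, B}: 86 + 85 = 171
  … (31 splits in total)
Best: vehicle 1 D → J → D = 22; vehicle 2 D → K → B → Z → V → Q → D = 95; combined 117.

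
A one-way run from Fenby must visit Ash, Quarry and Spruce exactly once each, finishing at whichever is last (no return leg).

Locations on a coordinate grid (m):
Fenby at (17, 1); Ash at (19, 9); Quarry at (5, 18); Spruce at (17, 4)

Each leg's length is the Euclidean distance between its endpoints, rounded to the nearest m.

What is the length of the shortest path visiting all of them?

25 m — the minimum one-way total.

There are 3! = 6 possible orderings.
Fenby - Ash - Quarry - Spruce: 8+17+18 = 43
Fenby - Ash - Spruce - Quarry: 8+5+18 = 31
Fenby - Quarry - Ash - Spruce: 21+17+5 = 43
Fenby - Quarry - Spruce - Ash: 21+18+5 = 44
Fenby - Spruce - Ash - Quarry: 3+5+17 = 25
Fenby - Spruce - Quarry - Ash: 3+18+17 = 38
The minimum is 25.
One shortest path: Fenby → Spruce → Ash → Quarry.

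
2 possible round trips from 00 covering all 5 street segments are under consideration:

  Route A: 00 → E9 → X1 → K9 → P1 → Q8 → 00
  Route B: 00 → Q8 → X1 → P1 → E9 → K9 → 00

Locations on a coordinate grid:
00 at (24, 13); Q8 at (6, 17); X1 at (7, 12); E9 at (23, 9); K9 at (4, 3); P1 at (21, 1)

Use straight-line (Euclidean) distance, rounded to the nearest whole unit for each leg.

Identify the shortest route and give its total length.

Route A: 4 + 16 + 9 + 17 + 22 + 18 = 86
Route B: 18 + 5 + 18 + 8 + 20 + 22 = 91

86 — Route A is the shortest.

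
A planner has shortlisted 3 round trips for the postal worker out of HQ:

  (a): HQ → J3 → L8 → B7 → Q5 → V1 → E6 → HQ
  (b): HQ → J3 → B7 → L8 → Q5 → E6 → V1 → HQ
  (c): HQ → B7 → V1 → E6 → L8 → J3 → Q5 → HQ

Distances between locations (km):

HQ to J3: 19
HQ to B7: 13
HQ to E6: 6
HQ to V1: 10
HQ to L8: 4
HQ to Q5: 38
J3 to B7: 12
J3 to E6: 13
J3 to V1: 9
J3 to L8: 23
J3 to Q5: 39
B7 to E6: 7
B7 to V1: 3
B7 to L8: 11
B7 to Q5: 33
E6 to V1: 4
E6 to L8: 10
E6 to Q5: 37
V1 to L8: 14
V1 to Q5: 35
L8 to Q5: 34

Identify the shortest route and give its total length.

(a): 19 + 23 + 11 + 33 + 35 + 4 + 6 = 131
(b): 19 + 12 + 11 + 34 + 37 + 4 + 10 = 127
(c): 13 + 3 + 4 + 10 + 23 + 39 + 38 = 130

Shortest is (b), total 127 km.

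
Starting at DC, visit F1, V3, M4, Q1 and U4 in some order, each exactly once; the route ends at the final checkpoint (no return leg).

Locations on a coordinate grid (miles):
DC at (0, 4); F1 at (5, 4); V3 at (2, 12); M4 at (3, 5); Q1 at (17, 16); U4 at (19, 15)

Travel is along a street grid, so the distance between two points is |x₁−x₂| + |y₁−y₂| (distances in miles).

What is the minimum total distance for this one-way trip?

There are 5! = 120 possible orderings.
DC - F1 - V3 - M4 - Q1 - U4: 5+11+8+25+3 = 52
DC - F1 - V3 - M4 - U4 - Q1: 5+11+8+26+3 = 53
DC - F1 - V3 - Q1 - M4 - U4: 5+11+19+25+26 = 86
DC - F1 - V3 - Q1 - U4 - M4: 5+11+19+3+26 = 64
DC - F1 - V3 - U4 - M4 - Q1: 5+11+20+26+25 = 87
DC - F1 - V3 - U4 - Q1 - M4: 5+11+20+3+25 = 64
DC - F1 - M4 - V3 - Q1 - U4: 5+3+8+19+3 = 38
DC - F1 - M4 - V3 - U4 - Q1: 5+3+8+20+3 = 39
DC - F1 - M4 - Q1 - V3 - U4: 5+3+25+19+20 = 72
DC - F1 - M4 - Q1 - U4 - V3: 5+3+25+3+20 = 56
DC - F1 - M4 - U4 - V3 - Q1: 5+3+26+20+19 = 73
DC - F1 - M4 - U4 - Q1 - V3: 5+3+26+3+19 = 56
DC - F1 - Q1 - V3 - M4 - U4: 5+24+19+8+26 = 82
DC - F1 - Q1 - V3 - U4 - M4: 5+24+19+20+26 = 94
… (106 more)
The minimum is 38.
One shortest path: DC → F1 → M4 → V3 → Q1 → U4.

Shortest open route: 38 miles.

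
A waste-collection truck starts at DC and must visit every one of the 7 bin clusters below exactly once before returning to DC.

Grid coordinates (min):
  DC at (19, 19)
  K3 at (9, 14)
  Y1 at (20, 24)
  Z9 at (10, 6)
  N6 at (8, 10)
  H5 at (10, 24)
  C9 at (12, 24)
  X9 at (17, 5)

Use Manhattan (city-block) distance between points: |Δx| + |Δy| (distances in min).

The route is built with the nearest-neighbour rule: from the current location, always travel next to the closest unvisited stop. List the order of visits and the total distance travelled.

Total distance 62 min via the nearest-neighbour route DC → Y1 → C9 → H5 → K3 → N6 → Z9 → X9 → DC.

From DC: distances to unvisited — Y1=6, C9=12, H5=14, K3=15, X9=16, N6=20, Z9=22. Nearest is Y1 (6).
From Y1: distances to unvisited — C9=8, H5=10, K3=21, X9=22, N6=26, Z9=28. Nearest is C9 (8).
From C9: distances to unvisited — H5=2, K3=13, N6=18, Z9=20, X9=24. Nearest is H5 (2).
From H5: distances to unvisited — K3=11, N6=16, Z9=18, X9=26. Nearest is K3 (11).
From K3: distances to unvisited — N6=5, Z9=9, X9=17. Nearest is N6 (5).
From N6: distances to unvisited — Z9=6, X9=14. Nearest is Z9 (6).
From Z9: distances to unvisited — X9=8. Nearest is X9 (8).
Return X9→DC: 16.
Total = 6 + 8 + 2 + 11 + 5 + 6 + 8 + 16 = 62.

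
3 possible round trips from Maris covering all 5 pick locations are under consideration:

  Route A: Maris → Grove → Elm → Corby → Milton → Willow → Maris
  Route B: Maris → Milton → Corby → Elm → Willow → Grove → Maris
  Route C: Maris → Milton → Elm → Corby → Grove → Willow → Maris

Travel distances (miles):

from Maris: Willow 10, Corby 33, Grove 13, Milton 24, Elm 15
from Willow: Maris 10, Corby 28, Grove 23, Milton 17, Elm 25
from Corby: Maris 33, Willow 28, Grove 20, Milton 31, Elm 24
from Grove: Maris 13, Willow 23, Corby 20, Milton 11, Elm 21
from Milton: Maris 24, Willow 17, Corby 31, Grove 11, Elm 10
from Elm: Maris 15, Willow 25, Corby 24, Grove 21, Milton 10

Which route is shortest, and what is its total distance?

Route A: 13 + 21 + 24 + 31 + 17 + 10 = 116
Route B: 24 + 31 + 24 + 25 + 23 + 13 = 140
Route C: 24 + 10 + 24 + 20 + 23 + 10 = 111

Shortest is Route C, total 111 miles.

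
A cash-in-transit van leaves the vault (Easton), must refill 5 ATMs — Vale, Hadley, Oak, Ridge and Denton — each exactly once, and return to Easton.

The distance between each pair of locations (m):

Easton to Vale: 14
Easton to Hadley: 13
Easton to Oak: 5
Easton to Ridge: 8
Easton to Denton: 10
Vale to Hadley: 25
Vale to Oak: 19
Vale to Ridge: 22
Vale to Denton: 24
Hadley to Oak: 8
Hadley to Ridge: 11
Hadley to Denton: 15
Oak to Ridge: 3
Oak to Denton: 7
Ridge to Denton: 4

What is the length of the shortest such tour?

With 5 stops there are 5!/2 = 60 distinct round trips (a route and its reverse cost the same).
Easton - Vale - Hadley - Oak - Ridge - Denton - Easton: 14+25+8+3+4+10 = 64
Easton - Vale - Hadley - Oak - Denton - Ridge - Easton: 14+25+8+7+4+8 = 66
Easton - Vale - Hadley - Ridge - Oak - Denton - Easton: 14+25+11+3+7+10 = 70
Easton - Vale - Hadley - Ridge - Denton - Oak - Easton: 14+25+11+4+7+5 = 66
Easton - Vale - Hadley - Denton - Oak - Ridge - Easton: 14+25+15+7+3+8 = 72
Easton - Vale - Hadley - Denton - Ridge - Oak - Easton: 14+25+15+4+3+5 = 66
Easton - Vale - Oak - Hadley - Ridge - Denton - Easton: 14+19+8+11+4+10 = 66
Easton - Vale - Oak - Hadley - Denton - Ridge - Easton: 14+19+8+15+4+8 = 68
Easton - Vale - Oak - Ridge - Hadley - Denton - Easton: 14+19+3+11+15+10 = 72
Easton - Vale - Oak - Ridge - Denton - Hadley - Easton: 14+19+3+4+15+13 = 68
Easton - Vale - Oak - Denton - Hadley - Ridge - Easton: 14+19+7+15+11+8 = 74
Easton - Vale - Oak - Denton - Ridge - Hadley - Easton: 14+19+7+4+11+13 = 68
Easton - Vale - Ridge - Hadley - Oak - Denton - Easton: 14+22+11+8+7+10 = 72
Easton - Vale - Ridge - Hadley - Denton - Oak - Easton: 14+22+11+15+7+5 = 74
… (46 more)
The minimum is 64.
One optimal route: Easton → Vale → Hadley → Oak → Ridge → Denton → Easton (or its reverse).

Minimum total distance: 64 m.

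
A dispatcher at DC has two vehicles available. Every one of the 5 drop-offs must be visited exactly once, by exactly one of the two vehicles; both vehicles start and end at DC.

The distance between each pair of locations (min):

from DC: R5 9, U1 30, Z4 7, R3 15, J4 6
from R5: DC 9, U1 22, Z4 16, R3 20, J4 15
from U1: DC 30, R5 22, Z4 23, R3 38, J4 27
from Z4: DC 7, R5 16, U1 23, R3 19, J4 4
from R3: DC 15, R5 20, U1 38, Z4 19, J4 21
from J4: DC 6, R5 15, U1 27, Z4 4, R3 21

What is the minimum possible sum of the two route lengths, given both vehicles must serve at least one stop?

There are 2^4 − 1 = 15 ways to divide the 5 stops into two non-empty groups. For each, the best each vehicle can do is its own shortest tour through its group:
  {R5} + {U1, Z4, R3, J4}: 18 + 86 = 104
  {U1} + {R5, Z4, R3, J4}: 60 + 58 = 118
  {R5, U1} + {Z4, R3, J4}: 61 + 44 = 105
  {Z4} + {R5, U1, R3, J4}: 14 + 90 = 104
  {R5, Z4} + {U1, R3, J4}: 32 + 86 = 118
  {U1, Z4} + {R5, R3, J4}: 60 + 56 = 116
  … (15 splits in total)
  {R3} + {R5, U1, Z4, J4}: 30 + 64 = 94  ← best
Best: vehicle 1 DC → R3 → DC = 30; vehicle 2 DC → R5 → U1 → Z4 → J4 → DC = 64; combined 94.

Minimum combined distance: 94 min.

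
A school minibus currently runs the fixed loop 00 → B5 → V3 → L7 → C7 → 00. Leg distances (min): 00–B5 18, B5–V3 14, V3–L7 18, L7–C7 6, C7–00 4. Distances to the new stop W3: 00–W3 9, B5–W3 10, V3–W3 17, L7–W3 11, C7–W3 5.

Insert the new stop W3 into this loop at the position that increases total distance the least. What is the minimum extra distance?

Insertion cost between consecutive stops i–j is d(i,W3) + d(W3,j) − d(i,j):
  between 00 and B5: 9 + 10 − 18 = 1
  between B5 and V3: 10 + 17 − 14 = 13
  between V3 and L7: 17 + 11 − 18 = 10
  between L7 and C7: 11 + 5 − 6 = 10
  between C7 and 00: 5 + 9 − 4 = 10
Cheapest insertion is between 00 and B5, adding 1.
New total = 60 + 1 = 61.

Minimum extra distance: 1 min, inserting W3 between 00 and B5.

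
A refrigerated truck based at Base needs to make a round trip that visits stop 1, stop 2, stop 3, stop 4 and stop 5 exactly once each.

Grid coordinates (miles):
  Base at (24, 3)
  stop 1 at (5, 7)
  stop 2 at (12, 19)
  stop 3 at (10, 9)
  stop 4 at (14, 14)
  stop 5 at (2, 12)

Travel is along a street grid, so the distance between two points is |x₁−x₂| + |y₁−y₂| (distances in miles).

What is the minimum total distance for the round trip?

Base → stop 1 → stop 2 → stop 3 → stop 4 → stop 5 → Base: 23+19+12+9+14+31 = 108
Base → stop 1 → stop 2 → stop 3 → stop 5 → stop 4 → Base: 23+19+12+11+14+21 = 100
Base → stop 1 → stop 2 → stop 4 → stop 3 → stop 5 → Base: 23+19+7+9+11+31 = 100
Base → stop 1 → stop 2 → stop 4 → stop 5 → stop 3 → Base: 23+19+7+14+11+20 = 94
Base → stop 1 → stop 2 → stop 5 → stop 3 → stop 4 → Base: 23+19+17+11+9+21 = 100
Base → stop 1 → stop 2 → stop 5 → stop 4 → stop 3 → Base: 23+19+17+14+9+20 = 102
Base → stop 1 → stop 3 → stop 2 → stop 4 → stop 5 → Base: 23+7+12+7+14+31 = 94
Base → stop 1 → stop 3 → stop 2 → stop 5 → stop 4 → Base: 23+7+12+17+14+21 = 94
Base → stop 1 → stop 3 → stop 4 → stop 2 → stop 5 → Base: 23+7+9+7+17+31 = 94
Base → stop 1 → stop 3 → stop 4 → stop 5 → stop 2 → Base: 23+7+9+14+17+28 = 98
Base → stop 1 → stop 3 → stop 5 → stop 2 → stop 4 → Base: 23+7+11+17+7+21 = 86
Base → stop 1 → stop 3 → stop 5 → stop 4 → stop 2 → Base: 23+7+11+14+7+28 = 90
Base → stop 1 → stop 4 → stop 2 → stop 3 → stop 5 → Base: 23+16+7+12+11+31 = 100
Base → stop 1 → stop 4 → stop 2 → stop 5 → stop 3 → Base: 23+16+7+17+11+20 = 94
… (46 more)
Base → stop 3 → stop 1 → stop 5 → stop 2 → stop 4 → Base: 20+7+8+17+7+21 = 80  ← best
The minimum is 80.
One optimal route: Base → stop 3 → stop 1 → stop 5 → stop 2 → stop 4 → Base (or its reverse).

Shortest round trip = 80 miles.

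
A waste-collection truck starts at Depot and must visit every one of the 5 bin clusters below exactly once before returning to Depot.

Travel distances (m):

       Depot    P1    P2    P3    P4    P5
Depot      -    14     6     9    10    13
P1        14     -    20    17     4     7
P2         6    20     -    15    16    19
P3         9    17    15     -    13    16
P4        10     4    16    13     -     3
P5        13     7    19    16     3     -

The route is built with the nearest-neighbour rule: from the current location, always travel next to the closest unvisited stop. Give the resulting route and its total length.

Total distance 58 m via the nearest-neighbour route Depot → P2 → P3 → P4 → P5 → P1 → Depot.

From Depot: distances to unvisited — P2=6, P3=9, P4=10, P5=13, P1=14. Nearest is P2 (6).
From P2: distances to unvisited — P3=15, P4=16, P5=19, P1=20. Nearest is P3 (15).
From P3: distances to unvisited — P4=13, P5=16, P1=17. Nearest is P4 (13).
From P4: distances to unvisited — P5=3, P1=4. Nearest is P5 (3).
From P5: distances to unvisited — P1=7. Nearest is P1 (7).
Return P1→Depot: 14.
Total = 6 + 15 + 13 + 3 + 7 + 14 = 58.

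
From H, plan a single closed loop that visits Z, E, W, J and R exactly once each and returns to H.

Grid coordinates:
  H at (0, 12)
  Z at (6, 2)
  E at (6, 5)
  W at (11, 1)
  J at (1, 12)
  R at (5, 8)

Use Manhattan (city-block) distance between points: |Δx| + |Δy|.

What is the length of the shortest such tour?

H-Z-E-W-J-R-H: 16+3+9+21+8+9 = 66
H-Z-E-W-R-J-H: 16+3+9+13+8+1 = 50
H-Z-E-J-W-R-H: 16+3+12+21+13+9 = 74
H-Z-E-J-R-W-H: 16+3+12+8+13+22 = 74
H-Z-E-R-W-J-H: 16+3+4+13+21+1 = 58
H-Z-E-R-J-W-H: 16+3+4+8+21+22 = 74
H-Z-W-E-J-R-H: 16+6+9+12+8+9 = 60
H-Z-W-E-R-J-H: 16+6+9+4+8+1 = 44
H-Z-W-J-E-R-H: 16+6+21+12+4+9 = 68
H-Z-W-J-R-E-H: 16+6+21+8+4+13 = 68
H-Z-W-R-E-J-H: 16+6+13+4+12+1 = 52
H-Z-W-R-J-E-H: 16+6+13+8+12+13 = 68
H-Z-J-E-W-R-H: 16+15+12+9+13+9 = 74
H-Z-J-E-R-W-H: 16+15+12+4+13+22 = 82
… (46 more)
The minimum is 44.
One optimal route: H → Z → W → E → R → J → H (or its reverse).

Shortest round trip = 44.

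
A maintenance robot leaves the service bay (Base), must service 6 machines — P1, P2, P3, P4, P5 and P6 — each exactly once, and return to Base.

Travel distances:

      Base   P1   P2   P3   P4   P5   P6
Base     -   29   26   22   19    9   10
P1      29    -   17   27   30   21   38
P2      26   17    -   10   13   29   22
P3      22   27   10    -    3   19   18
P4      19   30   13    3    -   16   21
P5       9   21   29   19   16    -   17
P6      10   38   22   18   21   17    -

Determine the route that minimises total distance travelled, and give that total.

There are 360 distinct closed tours to check (reversals are equivalent).
Base → P1 → P2 → P3 → P4 → P5 → P6 → Base: 29+17+10+3+16+17+10 = 102
Base → P1 → P2 → P3 → P4 → P6 → P5 → Base: 29+17+10+3+21+17+9 = 106
Base → P1 → P2 → P3 → P5 → P4 → P6 → Base: 29+17+10+19+16+21+10 = 122
Base → P1 → P2 → P3 → P5 → P6 → P4 → Base: 29+17+10+19+17+21+19 = 132
Base → P1 → P2 → P3 → P6 → P4 → P5 → Base: 29+17+10+18+21+16+9 = 120
Base → P1 → P2 → P3 → P6 → P5 → P4 → Base: 29+17+10+18+17+16+19 = 126
Base → P1 → P2 → P4 → P3 → P5 → P6 → Base: 29+17+13+3+19+17+10 = 108
Base → P1 → P2 → P4 → P3 → P6 → P5 → Base: 29+17+13+3+18+17+9 = 106
… (352 more)
Base → P5 → P1 → P2 → P3 → P4 → P6 → Base: 9+21+17+10+3+21+10 = 91  ← best
The minimum is 91.
One optimal route: Base → P5 → P1 → P2 → P3 → P4 → P6 → Base (or its reverse).

Minimum total distance: 91.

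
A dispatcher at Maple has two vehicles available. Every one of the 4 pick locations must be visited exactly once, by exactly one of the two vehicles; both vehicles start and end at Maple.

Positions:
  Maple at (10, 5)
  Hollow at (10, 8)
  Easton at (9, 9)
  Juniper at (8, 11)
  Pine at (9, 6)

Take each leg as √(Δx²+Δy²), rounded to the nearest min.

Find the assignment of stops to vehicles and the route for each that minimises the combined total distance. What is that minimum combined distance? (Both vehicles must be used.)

14 min — the smallest possible combined total.

Try each way of splitting the stops between the two vehicles (each non-empty) and, for each split, find the best tour for each vehicle:
  {Hollow} + {Easton, Juniper, Pine}: 6 + 12 = 18
  {Easton} + {Hollow, Juniper, Pine}: 8 + 13 = 21
  {Hollow, Easton} + {Juniper, Pine}: 8 + 12 = 20
  {Juniper} + {Hollow, Easton, Pine}: 12 + 8 = 20
  {Hollow, Juniper} + {Easton, Pine}: 13 + 8 = 21
  {Easton, Juniper} + {Hollow, Pine}: 12 + 6 = 18
  … (7 splits in total)
  {Hollow, Easton, Juniper} + {Pine}: 12 + 2 = 14  ← best
Best: vehicle 1 Maple → Hollow → Easton → Juniper → Maple = 12; vehicle 2 Maple → Pine → Maple = 2; combined 14.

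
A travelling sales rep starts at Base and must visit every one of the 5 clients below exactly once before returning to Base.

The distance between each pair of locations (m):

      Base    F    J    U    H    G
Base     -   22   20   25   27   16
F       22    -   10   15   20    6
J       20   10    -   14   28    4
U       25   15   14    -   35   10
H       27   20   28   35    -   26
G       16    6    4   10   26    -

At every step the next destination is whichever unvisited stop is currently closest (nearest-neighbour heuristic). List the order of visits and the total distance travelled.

At Base the remaining stops are G 16, J 20, F 22, U 25, H 27; go to G.
At G the remaining stops are J 4, F 6, U 10, H 26; go to J.
At J the remaining stops are F 10, U 14, H 28; go to F.
At F the remaining stops are U 15, H 20; go to U.
At U the remaining stops are H 35; go to H.
Return H→Base: 27.
Total = 16 + 4 + 10 + 15 + 35 + 27 = 107.

Total distance 107 m via the nearest-neighbour route Base → G → J → F → U → H → Base.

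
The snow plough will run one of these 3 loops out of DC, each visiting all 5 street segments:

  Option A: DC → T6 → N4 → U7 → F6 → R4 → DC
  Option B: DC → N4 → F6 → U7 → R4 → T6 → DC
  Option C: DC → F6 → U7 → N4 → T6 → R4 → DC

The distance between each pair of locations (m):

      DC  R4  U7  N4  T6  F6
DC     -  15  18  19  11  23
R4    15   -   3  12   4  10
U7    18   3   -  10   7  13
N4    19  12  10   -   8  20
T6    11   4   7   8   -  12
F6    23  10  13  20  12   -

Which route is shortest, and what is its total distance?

Option A: 11 + 8 + 10 + 13 + 10 + 15 = 67
Option B: 19 + 20 + 13 + 3 + 4 + 11 = 70
Option C: 23 + 13 + 10 + 8 + 4 + 15 = 73

67 m — Option A is the shortest.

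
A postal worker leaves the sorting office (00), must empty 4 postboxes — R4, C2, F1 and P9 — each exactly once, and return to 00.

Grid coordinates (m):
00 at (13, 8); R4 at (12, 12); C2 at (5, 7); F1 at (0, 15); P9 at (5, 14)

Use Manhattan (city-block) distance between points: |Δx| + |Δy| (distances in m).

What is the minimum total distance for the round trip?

There are 12 distinct closed tours to check (reversals are equivalent).
00→R4→C2→F1→P9→00: 5+12+13+6+14 = 50
00→R4→C2→P9→F1→00: 5+12+7+6+20 = 50
00→R4→F1→C2→P9→00: 5+15+13+7+14 = 54
00→R4→F1→P9→C2→00: 5+15+6+7+9 = 42
00→R4→P9→C2→F1→00: 5+9+7+13+20 = 54
00→R4→P9→F1→C2→00: 5+9+6+13+9 = 42
00→C2→R4→F1→P9→00: 9+12+15+6+14 = 56
00→C2→R4→P9→F1→00: 9+12+9+6+20 = 56
00→C2→F1→R4→P9→00: 9+13+15+9+14 = 60
00→C2→P9→R4→F1→00: 9+7+9+15+20 = 60
00→F1→R4→C2→P9→00: 20+15+12+7+14 = 68
00→F1→C2→R4→P9→00: 20+13+12+9+14 = 68
The minimum is 42.
One optimal route: 00 → R4 → F1 → P9 → C2 → 00 (or its reverse).

42 m — the shortest possible round trip.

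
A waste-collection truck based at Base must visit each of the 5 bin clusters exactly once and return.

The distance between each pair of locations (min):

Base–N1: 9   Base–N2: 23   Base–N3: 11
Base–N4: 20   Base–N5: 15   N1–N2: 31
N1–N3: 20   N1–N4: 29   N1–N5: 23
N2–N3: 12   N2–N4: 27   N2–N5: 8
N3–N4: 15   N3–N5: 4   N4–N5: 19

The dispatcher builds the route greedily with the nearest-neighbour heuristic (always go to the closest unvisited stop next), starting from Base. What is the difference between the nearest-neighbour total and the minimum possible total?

The nearest-neighbour route is 1 min longer than optimal.

Base: N1=9, N3=11, N5=15, N4=20, N2=23 ⇒ N1
N1: N3=20, N5=23, N4=29, N2=31 ⇒ N3
N3: N5=4, N2=12, N4=15 ⇒ N5
N5: N2=8, N4=19 ⇒ N2
N2: N4=27 ⇒ N4
NN route Base → N1 → N3 → N5 → N2 → N4 → Base costs 88.
Optimal: Base → N1 → N2 → N5 → N3 → N4 → Base costs 87 (by enumerating all 60 distinct tours).
Excess = 88 − 87 = 1.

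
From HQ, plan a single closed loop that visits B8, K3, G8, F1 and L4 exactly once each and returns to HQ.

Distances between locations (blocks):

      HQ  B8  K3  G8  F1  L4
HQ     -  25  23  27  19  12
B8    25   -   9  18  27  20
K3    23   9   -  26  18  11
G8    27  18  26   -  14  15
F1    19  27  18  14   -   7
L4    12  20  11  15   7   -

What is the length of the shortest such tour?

There are 60 distinct closed tours to check (reversals are equivalent).
HQ-B8-K3-G8-F1-L4-HQ: 25+9+26+14+7+12 = 93
HQ-B8-K3-G8-L4-F1-HQ: 25+9+26+15+7+19 = 101
HQ-B8-K3-F1-G8-L4-HQ: 25+9+18+14+15+12 = 93
HQ-B8-K3-F1-L4-G8-HQ: 25+9+18+7+15+27 = 101
HQ-B8-K3-L4-G8-F1-HQ: 25+9+11+15+14+19 = 93
HQ-B8-K3-L4-F1-G8-HQ: 25+9+11+7+14+27 = 93
HQ-B8-G8-K3-F1-L4-HQ: 25+18+26+18+7+12 = 106
HQ-B8-G8-K3-L4-F1-HQ: 25+18+26+11+7+19 = 106
HQ-B8-G8-F1-K3-L4-HQ: 25+18+14+18+11+12 = 98
HQ-B8-G8-F1-L4-K3-HQ: 25+18+14+7+11+23 = 98
HQ-B8-G8-L4-K3-F1-HQ: 25+18+15+11+18+19 = 106
HQ-B8-G8-L4-F1-K3-HQ: 25+18+15+7+18+23 = 106
HQ-B8-F1-K3-G8-L4-HQ: 25+27+18+26+15+12 = 123
HQ-B8-F1-K3-L4-G8-HQ: 25+27+18+11+15+27 = 123
… (46 more)
HQ-K3-B8-G8-F1-L4-HQ: 23+9+18+14+7+12 = 83  ← best
The minimum is 83.
One optimal route: HQ → K3 → B8 → G8 → F1 → L4 → HQ (or its reverse).

Minimum total distance: 83 blocks.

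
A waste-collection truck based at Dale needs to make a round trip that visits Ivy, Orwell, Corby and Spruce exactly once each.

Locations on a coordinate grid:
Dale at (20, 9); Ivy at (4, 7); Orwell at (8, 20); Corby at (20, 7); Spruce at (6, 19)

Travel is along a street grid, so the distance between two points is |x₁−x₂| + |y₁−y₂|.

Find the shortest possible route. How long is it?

Dale→Ivy→Orwell→Corby→Spruce→Dale: 18+17+25+26+24 = 110
Dale→Ivy→Orwell→Spruce→Corby→Dale: 18+17+3+26+2 = 66
Dale→Ivy→Corby→Orwell→Spruce→Dale: 18+16+25+3+24 = 86
Dale→Ivy→Corby→Spruce→Orwell→Dale: 18+16+26+3+23 = 86
Dale→Ivy→Spruce→Orwell→Corby→Dale: 18+14+3+25+2 = 62
Dale→Ivy→Spruce→Corby→Orwell→Dale: 18+14+26+25+23 = 106
Dale→Orwell→Ivy→Corby→Spruce→Dale: 23+17+16+26+24 = 106
Dale→Orwell→Ivy→Spruce→Corby→Dale: 23+17+14+26+2 = 82
Dale→Orwell→Corby→Ivy→Spruce→Dale: 23+25+16+14+24 = 102
Dale→Orwell→Spruce→Ivy→Corby→Dale: 23+3+14+16+2 = 58
Dale→Corby→Ivy→Orwell→Spruce→Dale: 2+16+17+3+24 = 62
Dale→Corby→Orwell→Ivy→Spruce→Dale: 2+25+17+14+24 = 82
The minimum is 58.
One optimal route: Dale → Orwell → Spruce → Ivy → Corby → Dale (or its reverse).

Minimum total distance: 58.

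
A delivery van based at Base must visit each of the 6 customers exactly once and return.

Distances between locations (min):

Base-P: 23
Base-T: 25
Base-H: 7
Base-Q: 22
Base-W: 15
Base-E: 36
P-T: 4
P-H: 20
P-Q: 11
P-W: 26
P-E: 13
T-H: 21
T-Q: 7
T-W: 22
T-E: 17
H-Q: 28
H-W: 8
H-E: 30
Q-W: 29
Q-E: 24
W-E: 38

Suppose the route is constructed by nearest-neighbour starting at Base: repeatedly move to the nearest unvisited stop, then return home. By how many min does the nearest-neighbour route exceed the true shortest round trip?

Base: H=7, W=15, Q=22, P=23, T=25, E=36 ⇒ H
H: W=8, P=20, T=21, Q=28, E=30 ⇒ W
W: T=22, P=26, Q=29, E=38 ⇒ T
T: P=4, Q=7, E=17 ⇒ P
P: Q=11, E=13 ⇒ Q
Q: E=24 ⇒ E
NN route Base → H → W → T → P → Q → E → Base costs 112.
Optimal: Base → H → W → E → P → T → Q → Base costs 99 (by enumerating all 360 distinct tours).
Excess = 112 − 99 = 13.

Excess over optimum: 13 min.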